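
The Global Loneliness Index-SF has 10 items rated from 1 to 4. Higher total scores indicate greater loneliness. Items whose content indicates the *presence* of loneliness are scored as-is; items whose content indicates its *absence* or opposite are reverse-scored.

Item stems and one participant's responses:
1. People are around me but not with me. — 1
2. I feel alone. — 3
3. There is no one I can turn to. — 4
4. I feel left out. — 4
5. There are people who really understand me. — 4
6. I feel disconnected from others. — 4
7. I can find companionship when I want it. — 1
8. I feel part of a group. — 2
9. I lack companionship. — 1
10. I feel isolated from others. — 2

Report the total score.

Items 5, 7, 8 describe the absence/opposite of loneliness → reverse-score.
on a 1–4 scale, reversed = 5 − raw.
  item 1: 1
  item 2: 3
  item 3: 4
  item 4: 4
  item 5: 5 − 4 = 1
  item 6: 4
  item 7: 5 − 1 = 4
  item 8: 5 − 2 = 3
  item 9: 1
  item 10: 2
Total = 1 + 3 + 4 + 4 + 1 + 4 + 4 + 3 + 1 + 2 = 27

27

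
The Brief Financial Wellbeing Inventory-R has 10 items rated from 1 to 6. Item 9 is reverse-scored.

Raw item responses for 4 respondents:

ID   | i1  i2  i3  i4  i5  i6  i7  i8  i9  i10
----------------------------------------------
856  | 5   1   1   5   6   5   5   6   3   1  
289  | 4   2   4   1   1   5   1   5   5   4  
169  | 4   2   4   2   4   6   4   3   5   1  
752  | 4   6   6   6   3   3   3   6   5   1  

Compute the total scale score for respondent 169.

32

Respondent 169 raw: 4, 2, 4, 2, 4, 6, 4, 3, 5, 1.
Reverse-coded (reversed = (1+6) − raw = 7 − raw):
  item 1: 4
  item 2: 2
  item 3: 4
  item 4: 2
  item 5: 4
  item 6: 6
  item 7: 4
  item 8: 3
  item 9: 7 − 5 = 2
  item 10: 1
Sum = 4 + 2 + 4 + 2 + 4 + 6 + 4 + 3 + 2 + 1 = 32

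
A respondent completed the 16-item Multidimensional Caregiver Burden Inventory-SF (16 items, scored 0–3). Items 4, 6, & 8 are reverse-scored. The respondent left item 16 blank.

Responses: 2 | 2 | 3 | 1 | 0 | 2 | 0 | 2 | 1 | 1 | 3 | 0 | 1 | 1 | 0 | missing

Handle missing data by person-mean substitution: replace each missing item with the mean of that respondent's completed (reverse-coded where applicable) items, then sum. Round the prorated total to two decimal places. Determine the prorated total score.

19.20

Reverse-coded (reverse-coded value = 3 − response):
  item 4: 3 − 1 = 2
  item 6: 3 − 2 = 1
  item 8: 3 − 2 = 1
Completed scored items (15 of 16): 2, 2, 3, 2, 0, 1, 0, 1, 1, 1, 3, 0, 1, 1, 0; sum = 18.
Person mean = 18 / 15 ≈ 1.2000
Prorated total = (18 / 15) × 16 = 19.20 (to 2 dp)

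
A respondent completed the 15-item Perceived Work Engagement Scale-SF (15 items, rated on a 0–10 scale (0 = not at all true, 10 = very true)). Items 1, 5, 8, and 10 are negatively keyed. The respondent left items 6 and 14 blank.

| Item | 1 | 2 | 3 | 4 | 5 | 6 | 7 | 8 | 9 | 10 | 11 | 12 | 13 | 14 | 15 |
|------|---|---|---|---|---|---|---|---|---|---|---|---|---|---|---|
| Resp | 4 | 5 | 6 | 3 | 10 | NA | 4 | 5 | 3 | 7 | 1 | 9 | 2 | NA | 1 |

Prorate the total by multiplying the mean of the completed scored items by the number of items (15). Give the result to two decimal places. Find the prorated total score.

55.38

Reverse-coded (on a 0–10 scale, reversed = 10 − raw):
  item 1: 10 − 4 = 6
  item 5: 10 − 10 = 0
  item 8: 10 − 5 = 5
  item 10: 10 − 7 = 3
Completed scored items (13 of 15): 6, 5, 6, 3, 0, 4, 5, 3, 3, 1, 9, 2, 1; sum = 48.
Person mean = 48 / 13 ≈ 3.6923
Prorated total = (48 / 13) × 15 = 55.38 (to 2 dp)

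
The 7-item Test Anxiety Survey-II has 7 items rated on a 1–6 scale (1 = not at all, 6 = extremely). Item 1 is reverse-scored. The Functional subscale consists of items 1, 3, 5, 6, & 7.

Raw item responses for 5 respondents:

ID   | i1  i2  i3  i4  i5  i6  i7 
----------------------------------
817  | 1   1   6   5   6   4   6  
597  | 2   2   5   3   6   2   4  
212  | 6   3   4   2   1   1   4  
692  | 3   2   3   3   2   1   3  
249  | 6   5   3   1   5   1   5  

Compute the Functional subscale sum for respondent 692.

Respondent 692 raw: 3, 2, 3, 3, 2, 1, 3.
Functional items: 1, 3, 5, 6, 7.
Reverse-coded (on a 1–6 scale, reversed = 7 − raw):
  item 1: 7 − 3 = 4
  item 3: 3
  item 5: 2
  item 6: 1
  item 7: 3
Sum = 4 + 3 + 2 + 1 + 3 = 13

13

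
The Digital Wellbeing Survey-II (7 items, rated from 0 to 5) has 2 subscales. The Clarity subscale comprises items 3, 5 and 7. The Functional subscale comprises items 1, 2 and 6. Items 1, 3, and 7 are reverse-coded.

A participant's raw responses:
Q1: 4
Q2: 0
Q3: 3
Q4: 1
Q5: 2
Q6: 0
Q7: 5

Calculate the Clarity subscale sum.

Clarity items: 3, 5, 7.
Of these, items 3 and 7 are reverse-coded; on a 0–5 scale, reversed = 5 − raw.
  item 3: 5 − 3 = 2
  item 5: 2
  item 7: 5 − 5 = 0
Sum = 2 + 2 + 0 = 4

4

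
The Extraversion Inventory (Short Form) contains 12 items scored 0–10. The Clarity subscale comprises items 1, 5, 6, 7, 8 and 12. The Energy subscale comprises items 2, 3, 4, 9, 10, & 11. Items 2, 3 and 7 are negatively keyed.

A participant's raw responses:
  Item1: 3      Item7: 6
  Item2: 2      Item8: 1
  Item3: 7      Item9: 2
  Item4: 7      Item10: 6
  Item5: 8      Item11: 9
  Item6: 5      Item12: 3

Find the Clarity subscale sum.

Clarity items: 1, 5, 6, 7, 8, 12.
Of these, item 7 is negatively keyed; reverse-coded value = 10 − response.
  item 1: 3
  item 5: 8
  item 6: 5
  item 7: 10 − 6 = 4
  item 8: 1
  item 12: 3
Sum = 3 + 8 + 5 + 4 + 1 + 3 = 24

24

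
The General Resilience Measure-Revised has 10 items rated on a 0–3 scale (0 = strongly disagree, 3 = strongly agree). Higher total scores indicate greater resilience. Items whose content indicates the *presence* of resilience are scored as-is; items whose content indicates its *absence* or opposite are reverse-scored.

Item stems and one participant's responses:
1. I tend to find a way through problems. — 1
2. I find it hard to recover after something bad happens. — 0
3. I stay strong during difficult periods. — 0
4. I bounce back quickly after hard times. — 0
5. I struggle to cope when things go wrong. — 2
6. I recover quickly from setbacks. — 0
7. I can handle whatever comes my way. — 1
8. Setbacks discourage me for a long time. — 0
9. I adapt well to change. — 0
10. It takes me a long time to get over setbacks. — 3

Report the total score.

Items 2, 5, 8, 10 describe the absence/opposite of resilience → reverse-score.
reversed = (0+3) − raw = 3 − raw.
  item 1: 1
  item 2: 3 − 0 = 3
  item 3: 0
  item 4: 0
  item 5: 3 − 2 = 1
  item 6: 0
  item 7: 1
  item 8: 3 − 0 = 3
  item 9: 0
  item 10: 3 − 3 = 0
Total = 1 + 3 + 0 + 0 + 1 + 0 + 1 + 3 + 0 + 0 = 9

9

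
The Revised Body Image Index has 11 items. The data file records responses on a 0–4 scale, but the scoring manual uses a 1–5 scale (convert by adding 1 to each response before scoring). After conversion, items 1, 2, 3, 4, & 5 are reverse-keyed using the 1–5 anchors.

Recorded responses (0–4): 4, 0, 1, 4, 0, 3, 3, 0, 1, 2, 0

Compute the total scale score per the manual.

Convert to 1–5: 5, 1, 2, 5, 1, 4, 4, 1, 2, 3, 1
Reverse-coded (reversed = (1+5) − raw = 6 − raw):
  item 1: 6 − 5 = 1
  item 2: 6 − 1 = 5
  item 3: 6 − 2 = 4
  item 4: 6 − 5 = 1
  item 5: 6 − 1 = 5
Scored: 1, 5, 4, 1, 5, 4, 4, 1, 2, 3, 1
Total = 31

31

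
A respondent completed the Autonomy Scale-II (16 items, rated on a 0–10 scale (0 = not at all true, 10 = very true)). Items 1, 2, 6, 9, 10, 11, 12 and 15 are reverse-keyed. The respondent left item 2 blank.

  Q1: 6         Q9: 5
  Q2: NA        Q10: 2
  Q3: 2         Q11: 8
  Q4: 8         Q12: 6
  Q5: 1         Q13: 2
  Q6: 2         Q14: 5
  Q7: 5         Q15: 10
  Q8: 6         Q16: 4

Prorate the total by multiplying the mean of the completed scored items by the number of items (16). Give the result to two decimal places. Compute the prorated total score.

68.27

Reverse-coded (on a 0–10 scale, reversed = 10 − raw):
  item 1: 10 − 6 = 4
  item 6: 10 − 2 = 8
  item 9: 10 − 5 = 5
  item 10: 10 − 2 = 8
  item 11: 10 − 8 = 2
  item 12: 10 − 6 = 4
  item 15: 10 − 10 = 0
Completed scored items (15 of 16): 4, 2, 8, 1, 8, 5, 6, 5, 8, 2, 4, 2, 5, 0, 4; sum = 64.
Person mean = 64 / 15 ≈ 4.2667
Prorated total = (64 / 15) × 16 = 68.27 (to 2 dp)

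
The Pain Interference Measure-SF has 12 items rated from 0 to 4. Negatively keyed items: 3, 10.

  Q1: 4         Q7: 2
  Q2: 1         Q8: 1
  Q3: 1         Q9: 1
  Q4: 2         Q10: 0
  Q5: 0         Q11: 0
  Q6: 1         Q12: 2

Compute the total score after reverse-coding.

21

Apply reverse scoring (reversed = (0+4) − raw = 4 − raw):
  item 3: 4 − 1 = 3
  item 10: 4 − 0 = 4
After reverse-coding: 4, 1, 3, 2, 0, 1, 2, 1, 1, 4, 0, 2
Total = 4 + 1 + 3 + 2 + 0 + 1 + 2 + 1 + 1 + 4 + 0 + 2 = 21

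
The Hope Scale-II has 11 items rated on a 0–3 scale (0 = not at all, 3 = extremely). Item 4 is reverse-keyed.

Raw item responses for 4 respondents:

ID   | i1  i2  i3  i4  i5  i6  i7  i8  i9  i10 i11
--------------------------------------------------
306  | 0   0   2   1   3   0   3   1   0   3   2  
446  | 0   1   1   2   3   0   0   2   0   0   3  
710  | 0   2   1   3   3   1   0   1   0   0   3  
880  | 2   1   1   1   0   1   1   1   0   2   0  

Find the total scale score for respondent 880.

Respondent 880 raw: 2, 1, 1, 1, 0, 1, 1, 1, 0, 2, 0.
Reverse-coded (reverse-coded value = 3 − response):
  item 1: 2
  item 2: 1
  item 3: 1
  item 4: 3 − 1 = 2
  item 5: 0
  item 6: 1
  item 7: 1
  item 8: 1
  item 9: 0
  item 10: 2
  item 11: 0
Sum = 2 + 1 + 1 + 2 + 0 + 1 + 1 + 1 + 0 + 2 + 0 = 11

11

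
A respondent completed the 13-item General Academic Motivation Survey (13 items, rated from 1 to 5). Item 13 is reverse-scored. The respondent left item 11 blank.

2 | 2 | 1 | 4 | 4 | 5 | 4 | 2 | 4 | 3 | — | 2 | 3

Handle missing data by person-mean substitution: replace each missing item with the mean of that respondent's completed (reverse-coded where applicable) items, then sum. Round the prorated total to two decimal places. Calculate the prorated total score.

Reverse-coded (reverse-coded value = 6 − response):
  item 13: 6 − 3 = 3
Completed scored items (12 of 13): 2, 2, 1, 4, 4, 5, 4, 2, 4, 3, 2, 3; sum = 36.
Person mean = 36 / 12 ≈ 3.0000
Prorated total = (36 / 12) × 13 = 39.00 (to 2 dp)

39.00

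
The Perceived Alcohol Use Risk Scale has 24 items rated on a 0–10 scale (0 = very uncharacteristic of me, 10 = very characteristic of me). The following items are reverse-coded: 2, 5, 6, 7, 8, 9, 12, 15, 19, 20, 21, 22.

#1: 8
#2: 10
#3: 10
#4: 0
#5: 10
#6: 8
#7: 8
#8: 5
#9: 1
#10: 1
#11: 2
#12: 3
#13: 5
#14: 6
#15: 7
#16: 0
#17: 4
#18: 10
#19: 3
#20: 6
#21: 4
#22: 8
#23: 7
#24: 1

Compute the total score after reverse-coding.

Reverse-coded items (reversed = (0+10) − raw = 10 − raw):
  item 2: 10 − 10 = 0
  item 5: 10 − 10 = 0
  item 6: 10 − 8 = 2
  item 7: 10 − 8 = 2
  item 8: 10 − 5 = 5
  item 9: 10 − 1 = 9
  item 12: 10 − 3 = 7
  item 15: 10 − 7 = 3
  item 19: 10 − 3 = 7
  item 20: 10 − 6 = 4
  item 21: 10 − 4 = 6
  item 22: 10 − 8 = 2
Scored items: 8, 0, 10, 0, 0, 2, 2, 5, 9, 1, 2, 7, 5, 6, 3, 0, 4, 10, 7, 4, 6, 2, 7, 1
Total = 8 + 0 + 10 + 0 + 0 + 2 + 2 + 5 + 9 + 1 + 2 + 7 + 5 + 6 + 3 + 0 + 4 + 10 + 7 + 4 + 6 + 2 + 7 + 1 = 101

101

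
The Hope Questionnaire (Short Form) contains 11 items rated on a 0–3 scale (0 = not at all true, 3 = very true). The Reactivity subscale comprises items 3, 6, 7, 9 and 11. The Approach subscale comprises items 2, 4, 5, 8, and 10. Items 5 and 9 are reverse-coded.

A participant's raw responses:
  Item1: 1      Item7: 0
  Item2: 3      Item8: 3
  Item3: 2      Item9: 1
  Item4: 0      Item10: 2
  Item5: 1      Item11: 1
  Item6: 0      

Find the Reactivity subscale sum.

5

Reactivity items: 3, 6, 7, 9, 11.
Of these, item 9 is reverse-coded; reverse-coded value = 3 − response.
  item 3: 2
  item 6: 0
  item 7: 0
  item 9: 3 − 1 = 2
  item 11: 1
Sum = 2 + 0 + 0 + 2 + 1 = 5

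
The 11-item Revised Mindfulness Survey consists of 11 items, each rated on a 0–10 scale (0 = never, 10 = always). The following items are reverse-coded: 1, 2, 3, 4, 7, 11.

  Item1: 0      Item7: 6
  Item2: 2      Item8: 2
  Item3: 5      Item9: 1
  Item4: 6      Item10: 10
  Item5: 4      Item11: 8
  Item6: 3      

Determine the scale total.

53

Reverse-coded items (reverse-coded value = 10 − response):
  item 1: 10 − 0 = 10
  item 2: 10 − 2 = 8
  item 3: 10 − 5 = 5
  item 4: 10 − 6 = 4
  item 7: 10 − 6 = 4
  item 11: 10 − 8 = 2
After reverse-coding: 10, 8, 5, 4, 4, 3, 4, 2, 1, 10, 2
Total = 10 + 8 + 5 + 4 + 4 + 3 + 4 + 2 + 1 + 10 + 2 = 53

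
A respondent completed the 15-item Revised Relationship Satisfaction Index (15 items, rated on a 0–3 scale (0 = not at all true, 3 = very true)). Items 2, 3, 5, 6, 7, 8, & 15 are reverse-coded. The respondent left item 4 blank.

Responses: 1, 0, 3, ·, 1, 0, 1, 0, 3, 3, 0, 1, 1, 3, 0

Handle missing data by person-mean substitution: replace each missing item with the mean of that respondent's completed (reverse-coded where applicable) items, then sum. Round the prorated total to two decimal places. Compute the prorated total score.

Reverse-coded (reverse-coded value = 3 − response):
  item 2: 3 − 0 = 3
  item 3: 3 − 3 = 0
  item 5: 3 − 1 = 2
  item 6: 3 − 0 = 3
  item 7: 3 − 1 = 2
  item 8: 3 − 0 = 3
  item 15: 3 − 0 = 3
Completed scored items (14 of 15): 1, 3, 0, 2, 3, 2, 3, 3, 3, 0, 1, 1, 3, 3; sum = 28.
Person mean = 28 / 14 ≈ 2.0000
Prorated total = (28 / 14) × 15 = 30.00 (to 2 dp)

30.00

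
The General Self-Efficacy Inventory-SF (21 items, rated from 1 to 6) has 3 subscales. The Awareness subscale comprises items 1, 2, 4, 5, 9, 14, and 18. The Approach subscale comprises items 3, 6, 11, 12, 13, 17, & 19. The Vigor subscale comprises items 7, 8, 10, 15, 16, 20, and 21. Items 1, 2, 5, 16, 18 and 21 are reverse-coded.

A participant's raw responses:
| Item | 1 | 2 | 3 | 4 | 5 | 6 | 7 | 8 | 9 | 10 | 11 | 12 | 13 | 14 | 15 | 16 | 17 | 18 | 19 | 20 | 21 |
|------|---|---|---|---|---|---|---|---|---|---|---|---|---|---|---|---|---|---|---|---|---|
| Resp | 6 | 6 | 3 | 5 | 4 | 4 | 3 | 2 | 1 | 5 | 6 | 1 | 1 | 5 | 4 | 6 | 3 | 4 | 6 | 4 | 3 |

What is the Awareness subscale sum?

Awareness items: 1, 2, 4, 5, 9, 14, 18.
Of these, items 1, 2, 5 and 18 are reverse-coded; reversed = (1+6) − raw = 7 − raw.
  item 1: 7 − 6 = 1
  item 2: 7 − 6 = 1
  item 4: 5
  item 5: 7 − 4 = 3
  item 9: 1
  item 14: 5
  item 18: 7 − 4 = 3
Sum = 1 + 1 + 5 + 3 + 1 + 5 + 3 = 19

19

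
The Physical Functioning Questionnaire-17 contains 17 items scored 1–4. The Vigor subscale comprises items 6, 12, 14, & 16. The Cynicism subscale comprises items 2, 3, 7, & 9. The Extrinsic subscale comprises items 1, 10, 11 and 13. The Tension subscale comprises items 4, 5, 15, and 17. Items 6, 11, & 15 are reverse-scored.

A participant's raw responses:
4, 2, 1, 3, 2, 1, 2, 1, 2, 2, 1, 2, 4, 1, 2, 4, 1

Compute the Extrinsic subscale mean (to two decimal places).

3.50

Extrinsic items: 1, 10, 11, 13.
Of these, item 11 is reverse-scored; reverse-coded value = 5 − response.
  item 1: 4
  item 10: 2
  item 11: 5 − 1 = 4
  item 13: 4
Sum = 4 + 2 + 4 + 4 = 14
Mean = 14 / 4 = 3.50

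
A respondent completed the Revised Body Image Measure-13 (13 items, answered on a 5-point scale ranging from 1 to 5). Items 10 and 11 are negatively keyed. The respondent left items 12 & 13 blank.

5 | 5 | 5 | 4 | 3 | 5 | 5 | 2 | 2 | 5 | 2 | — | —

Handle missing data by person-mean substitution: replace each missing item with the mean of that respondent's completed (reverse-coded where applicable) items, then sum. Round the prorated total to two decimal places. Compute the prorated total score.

48.45

Reverse-coded (on a 1–5 scale, reversed = 6 − raw):
  item 10: 6 − 5 = 1
  item 11: 6 − 2 = 4
Completed scored items (11 of 13): 5, 5, 5, 4, 3, 5, 5, 2, 2, 1, 4; sum = 41.
Person mean = 41 / 11 ≈ 3.7273
Prorated total = (41 / 11) × 13 = 48.45 (to 2 dp)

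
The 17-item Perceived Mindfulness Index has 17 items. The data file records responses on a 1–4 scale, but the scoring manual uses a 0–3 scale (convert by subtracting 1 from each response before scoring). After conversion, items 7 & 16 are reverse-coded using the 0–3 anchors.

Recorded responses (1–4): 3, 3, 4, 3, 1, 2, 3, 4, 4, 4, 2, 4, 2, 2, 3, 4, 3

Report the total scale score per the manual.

30

Convert to 0–3: 2, 2, 3, 2, 0, 1, 2, 3, 3, 3, 1, 3, 1, 1, 2, 3, 2
Reverse-coded (reverse-coded value = 3 − response):
  item 7: 3 − 2 = 1
  item 16: 3 − 3 = 0
Scored: 2, 2, 3, 2, 0, 1, 1, 3, 3, 3, 1, 3, 1, 1, 2, 0, 2
Total = 30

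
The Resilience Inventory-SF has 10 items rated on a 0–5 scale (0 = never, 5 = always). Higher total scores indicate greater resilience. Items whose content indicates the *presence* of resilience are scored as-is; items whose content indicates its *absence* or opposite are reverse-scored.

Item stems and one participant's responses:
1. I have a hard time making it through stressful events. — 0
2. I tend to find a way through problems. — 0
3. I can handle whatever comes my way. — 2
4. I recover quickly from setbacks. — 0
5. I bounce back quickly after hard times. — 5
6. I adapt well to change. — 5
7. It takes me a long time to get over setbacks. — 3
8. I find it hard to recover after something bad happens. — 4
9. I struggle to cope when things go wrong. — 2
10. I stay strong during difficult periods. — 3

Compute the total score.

Items 1, 7, 8, 9 describe the absence/opposite of resilience → reverse-score.
on a 0–5 scale, reversed = 5 − raw.
  item 1: 5 − 0 = 5
  item 2: 0
  item 3: 2
  item 4: 0
  item 5: 5
  item 6: 5
  item 7: 5 − 3 = 2
  item 8: 5 − 4 = 1
  item 9: 5 − 2 = 3
  item 10: 3
Total = 5 + 0 + 2 + 0 + 5 + 5 + 2 + 1 + 3 + 3 = 26

26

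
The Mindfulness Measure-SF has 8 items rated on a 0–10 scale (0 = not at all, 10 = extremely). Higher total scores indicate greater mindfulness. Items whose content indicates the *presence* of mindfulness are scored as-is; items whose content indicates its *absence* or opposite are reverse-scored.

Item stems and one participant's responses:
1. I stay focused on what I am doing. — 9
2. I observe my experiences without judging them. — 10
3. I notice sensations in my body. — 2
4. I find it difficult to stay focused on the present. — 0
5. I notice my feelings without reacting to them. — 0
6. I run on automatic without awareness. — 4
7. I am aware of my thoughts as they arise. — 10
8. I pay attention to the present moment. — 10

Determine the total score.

Items 4, 6 describe the absence/opposite of mindfulness → reverse-score.
on a 0–10 scale, reversed = 10 − raw.
  item 1: 9
  item 2: 10
  item 3: 2
  item 4: 10 − 0 = 10
  item 5: 0
  item 6: 10 − 4 = 6
  item 7: 10
  item 8: 10
Total = 9 + 10 + 2 + 10 + 0 + 6 + 10 + 10 = 57

57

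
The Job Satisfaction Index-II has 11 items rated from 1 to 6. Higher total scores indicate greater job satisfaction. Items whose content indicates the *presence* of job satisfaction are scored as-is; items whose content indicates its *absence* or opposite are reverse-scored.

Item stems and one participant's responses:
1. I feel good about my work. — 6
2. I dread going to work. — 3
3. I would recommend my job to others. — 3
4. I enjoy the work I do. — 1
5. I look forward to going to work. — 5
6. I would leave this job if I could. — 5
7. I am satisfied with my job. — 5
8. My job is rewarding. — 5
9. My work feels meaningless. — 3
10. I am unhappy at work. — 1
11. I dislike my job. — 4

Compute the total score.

44

Items 2, 6, 9, 10, 11 describe the absence/opposite of job satisfaction → reverse-score.
reverse-coded value = 7 − response.
  item 1: 6
  item 2: 7 − 3 = 4
  item 3: 3
  item 4: 1
  item 5: 5
  item 6: 7 − 5 = 2
  item 7: 5
  item 8: 5
  item 9: 7 − 3 = 4
  item 10: 7 − 1 = 6
  item 11: 7 − 4 = 3
Total = 6 + 4 + 3 + 1 + 5 + 2 + 5 + 5 + 4 + 6 + 3 = 44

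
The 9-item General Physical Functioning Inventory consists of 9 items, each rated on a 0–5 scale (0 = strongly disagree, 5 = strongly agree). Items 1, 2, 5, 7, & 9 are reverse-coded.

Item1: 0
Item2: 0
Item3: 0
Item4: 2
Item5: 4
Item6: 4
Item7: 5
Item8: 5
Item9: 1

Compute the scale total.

26

Reversing items 1, 2, 5, 7 and 9 with 5 − raw:
Total = (5−0) + (5−0) + 0 + 2 + (5−4) + 4 + (5−5) + 5 + (5−1)
      = 5 + 5 + 0 + 2 + 1 + 4 + 0 + 5 + 4 = 26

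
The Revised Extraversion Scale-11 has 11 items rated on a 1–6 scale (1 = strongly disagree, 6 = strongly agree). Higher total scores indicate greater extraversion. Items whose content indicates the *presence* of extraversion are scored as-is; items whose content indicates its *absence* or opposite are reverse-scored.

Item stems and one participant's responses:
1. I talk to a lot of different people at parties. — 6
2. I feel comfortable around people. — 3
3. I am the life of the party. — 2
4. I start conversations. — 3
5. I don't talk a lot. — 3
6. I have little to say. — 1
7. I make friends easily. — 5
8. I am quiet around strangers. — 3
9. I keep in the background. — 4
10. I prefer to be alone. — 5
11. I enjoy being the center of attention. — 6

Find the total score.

44

Items 5, 6, 8, 9, 10 describe the absence/opposite of extraversion → reverse-score.
reverse-coded value = 7 − response.
  item 1: 6
  item 2: 3
  item 3: 2
  item 4: 3
  item 5: 7 − 3 = 4
  item 6: 7 − 1 = 6
  item 7: 5
  item 8: 7 − 3 = 4
  item 9: 7 − 4 = 3
  item 10: 7 − 5 = 2
  item 11: 6
Total = 6 + 3 + 2 + 3 + 4 + 6 + 5 + 4 + 3 + 2 + 6 = 44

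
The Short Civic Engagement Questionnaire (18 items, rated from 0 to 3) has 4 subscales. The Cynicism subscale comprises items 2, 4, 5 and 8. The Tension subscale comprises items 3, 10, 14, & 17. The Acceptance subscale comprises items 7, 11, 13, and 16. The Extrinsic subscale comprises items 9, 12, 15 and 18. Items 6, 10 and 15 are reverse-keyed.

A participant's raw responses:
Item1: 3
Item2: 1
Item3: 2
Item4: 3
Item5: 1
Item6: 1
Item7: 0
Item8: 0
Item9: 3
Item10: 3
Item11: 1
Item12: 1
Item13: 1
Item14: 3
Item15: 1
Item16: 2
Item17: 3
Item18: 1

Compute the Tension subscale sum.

8

Tension items: 3, 10, 14, 17.
Of these, item 10 is reverse-keyed; on a 0–3 scale, reversed = 3 − raw.
  item 3: 2
  item 10: 3 − 3 = 0
  item 14: 3
  item 17: 3
Sum = 2 + 0 + 3 + 3 = 8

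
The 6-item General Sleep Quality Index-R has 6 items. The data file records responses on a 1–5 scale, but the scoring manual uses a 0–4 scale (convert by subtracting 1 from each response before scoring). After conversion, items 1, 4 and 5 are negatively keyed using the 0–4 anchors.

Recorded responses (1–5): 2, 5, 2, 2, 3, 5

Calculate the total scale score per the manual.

17

Convert to 0–4: 1, 4, 1, 1, 2, 4
Reverse-coded (reversed = (0+4) − raw = 4 − raw):
  item 1: 4 − 1 = 3
  item 4: 4 − 1 = 3
  item 5: 4 − 2 = 2
Scored: 3, 4, 1, 3, 2, 4
Total = 17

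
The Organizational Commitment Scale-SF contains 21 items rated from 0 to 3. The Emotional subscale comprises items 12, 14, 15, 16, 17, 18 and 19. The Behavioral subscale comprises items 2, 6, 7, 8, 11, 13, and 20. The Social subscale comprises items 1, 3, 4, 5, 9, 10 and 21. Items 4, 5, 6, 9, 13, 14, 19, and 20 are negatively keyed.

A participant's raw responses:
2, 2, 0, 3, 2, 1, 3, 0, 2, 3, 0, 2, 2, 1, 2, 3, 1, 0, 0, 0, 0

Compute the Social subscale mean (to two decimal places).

1.00

Social items: 1, 3, 4, 5, 9, 10, 21.
Of these, items 4, 5, and 9 are negatively keyed; on a 0–3 scale, reversed = 3 − raw.
  item 1: 2
  item 3: 0
  item 4: 3 − 3 = 0
  item 5: 3 − 2 = 1
  item 9: 3 − 2 = 1
  item 10: 3
  item 21: 0
Sum = 2 + 0 + 0 + 1 + 1 + 3 + 0 = 7
Mean = 7 / 7 = 1.00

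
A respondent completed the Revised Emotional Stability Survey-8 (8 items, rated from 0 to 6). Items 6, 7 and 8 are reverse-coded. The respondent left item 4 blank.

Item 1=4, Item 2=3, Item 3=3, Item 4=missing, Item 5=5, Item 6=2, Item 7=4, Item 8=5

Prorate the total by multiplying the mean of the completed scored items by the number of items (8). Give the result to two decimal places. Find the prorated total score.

Reverse-coded (reverse-coded value = 6 − response):
  item 6: 6 − 2 = 4
  item 7: 6 − 4 = 2
  item 8: 6 − 5 = 1
Completed scored items (7 of 8): 4, 3, 3, 5, 4, 2, 1; sum = 22.
Person mean = 22 / 7 ≈ 3.1429
Prorated total = (22 / 7) × 8 = 25.14 (to 2 dp)

25.14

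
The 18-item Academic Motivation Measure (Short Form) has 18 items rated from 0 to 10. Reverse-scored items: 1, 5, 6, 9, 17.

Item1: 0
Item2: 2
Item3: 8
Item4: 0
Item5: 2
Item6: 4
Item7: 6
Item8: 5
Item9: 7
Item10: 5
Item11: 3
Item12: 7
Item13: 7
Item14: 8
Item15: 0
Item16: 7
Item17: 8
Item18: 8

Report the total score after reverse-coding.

95

Reversing items 1, 5, 6, 9, and 17 with 10 − raw:
Total = (10−0) + 2 + 8 + 0 + (10−2) + (10−4) + 6 + 5 + (10−7) + 5 + 3 + 7 + 7 + 8 + 0 + 7 + (10−8) + 8
      = 10 + 2 + 8 + 0 + 8 + 6 + 6 + 5 + 3 + 5 + 3 + 7 + 7 + 8 + 0 + 7 + 2 + 8 = 95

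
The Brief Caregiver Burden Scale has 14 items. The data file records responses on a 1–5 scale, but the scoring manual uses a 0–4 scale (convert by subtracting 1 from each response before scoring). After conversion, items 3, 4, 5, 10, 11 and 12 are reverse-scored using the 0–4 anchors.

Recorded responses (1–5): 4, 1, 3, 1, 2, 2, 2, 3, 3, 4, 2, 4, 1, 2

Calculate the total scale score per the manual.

24

Convert to 0–4: 3, 0, 2, 0, 1, 1, 1, 2, 2, 3, 1, 3, 0, 1
Reverse-coded (on a 0–4 scale, reversed = 4 − raw):
  item 3: 4 − 2 = 2
  item 4: 4 − 0 = 4
  item 5: 4 − 1 = 3
  item 10: 4 − 3 = 1
  item 11: 4 − 1 = 3
  item 12: 4 − 3 = 1
Scored: 3, 0, 2, 4, 3, 1, 1, 2, 2, 1, 3, 1, 0, 1
Total = 24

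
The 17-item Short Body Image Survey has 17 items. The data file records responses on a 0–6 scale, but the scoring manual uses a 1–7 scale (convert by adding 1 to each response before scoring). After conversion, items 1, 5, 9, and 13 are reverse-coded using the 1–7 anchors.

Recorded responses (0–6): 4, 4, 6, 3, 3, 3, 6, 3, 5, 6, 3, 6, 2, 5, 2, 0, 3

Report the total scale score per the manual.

Convert to 1–7: 5, 5, 7, 4, 4, 4, 7, 4, 6, 7, 4, 7, 3, 6, 3, 1, 4
Reverse-coded (reversed = (1+7) − raw = 8 − raw):
  item 1: 8 − 5 = 3
  item 5: 8 − 4 = 4
  item 9: 8 − 6 = 2
  item 13: 8 − 3 = 5
Scored: 3, 5, 7, 4, 4, 4, 7, 4, 2, 7, 4, 7, 5, 6, 3, 1, 4
Total = 77

77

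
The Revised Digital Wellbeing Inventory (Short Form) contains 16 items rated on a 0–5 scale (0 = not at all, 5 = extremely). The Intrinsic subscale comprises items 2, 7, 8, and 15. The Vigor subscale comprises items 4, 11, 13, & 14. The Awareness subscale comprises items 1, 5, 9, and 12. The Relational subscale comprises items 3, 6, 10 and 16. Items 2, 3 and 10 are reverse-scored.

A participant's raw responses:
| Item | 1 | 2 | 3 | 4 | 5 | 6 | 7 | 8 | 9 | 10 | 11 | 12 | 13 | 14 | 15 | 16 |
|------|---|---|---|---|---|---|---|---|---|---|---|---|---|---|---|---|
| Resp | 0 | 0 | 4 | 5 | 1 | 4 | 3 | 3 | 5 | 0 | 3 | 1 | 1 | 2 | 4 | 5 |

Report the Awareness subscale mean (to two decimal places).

Awareness items: 1, 5, 9, 12.
  item 1: 0
  item 5: 1
  item 9: 5
  item 12: 1
Sum = 0 + 1 + 5 + 1 = 7
Mean = 7 / 4 = 1.75

1.75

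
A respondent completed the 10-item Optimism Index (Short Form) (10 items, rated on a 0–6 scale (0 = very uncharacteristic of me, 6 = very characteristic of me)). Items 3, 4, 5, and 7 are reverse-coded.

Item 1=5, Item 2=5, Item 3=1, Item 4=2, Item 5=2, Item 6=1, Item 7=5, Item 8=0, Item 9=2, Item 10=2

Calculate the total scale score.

Reverse-coded items (reversed = (0+6) − raw = 6 − raw):
  item 3: 6 − 1 = 5
  item 4: 6 − 2 = 4
  item 5: 6 − 2 = 4
  item 7: 6 − 5 = 1
Scored responses: 5, 5, 5, 4, 4, 1, 1, 0, 2, 2
Total = 5 + 5 + 5 + 4 + 4 + 1 + 1 + 0 + 2 + 2 = 29

29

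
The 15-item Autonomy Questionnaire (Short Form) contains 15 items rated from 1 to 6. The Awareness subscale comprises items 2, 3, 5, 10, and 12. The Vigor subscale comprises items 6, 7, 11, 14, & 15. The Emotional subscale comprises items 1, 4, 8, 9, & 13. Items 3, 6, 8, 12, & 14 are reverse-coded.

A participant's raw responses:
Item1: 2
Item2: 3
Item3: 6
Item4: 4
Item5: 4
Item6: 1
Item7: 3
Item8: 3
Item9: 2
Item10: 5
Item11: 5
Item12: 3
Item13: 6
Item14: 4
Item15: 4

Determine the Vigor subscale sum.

Vigor items: 6, 7, 11, 14, 15.
Of these, items 6 & 14 are reverse-coded; on a 1–6 scale, reversed = 7 − raw.
  item 6: 7 − 1 = 6
  item 7: 3
  item 11: 5
  item 14: 7 − 4 = 3
  item 15: 4
Sum = 6 + 3 + 5 + 3 + 4 = 21

21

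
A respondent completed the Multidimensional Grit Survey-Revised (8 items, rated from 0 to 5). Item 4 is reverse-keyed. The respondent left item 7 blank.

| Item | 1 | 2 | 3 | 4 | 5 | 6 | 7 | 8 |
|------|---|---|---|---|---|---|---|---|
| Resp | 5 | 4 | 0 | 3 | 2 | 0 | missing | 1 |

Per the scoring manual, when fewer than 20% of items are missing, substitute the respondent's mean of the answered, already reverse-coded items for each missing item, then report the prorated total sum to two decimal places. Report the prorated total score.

16.00

Reverse-coded (reverse-coded value = 5 − response):
  item 4: 5 − 3 = 2
Completed scored items (7 of 8): 5, 4, 0, 2, 2, 0, 1; sum = 14.
Person mean = 14 / 7 ≈ 2.0000
Prorated total = (14 / 7) × 8 = 16.00 (to 2 dp)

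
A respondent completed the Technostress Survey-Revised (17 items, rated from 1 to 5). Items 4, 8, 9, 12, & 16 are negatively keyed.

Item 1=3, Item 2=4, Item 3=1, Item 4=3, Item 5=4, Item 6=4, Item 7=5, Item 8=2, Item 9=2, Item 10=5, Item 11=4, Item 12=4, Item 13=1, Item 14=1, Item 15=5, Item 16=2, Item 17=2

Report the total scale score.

56

Raw sum = 52. Negatively keyed items: 4, 8, 9, 12, 16; their raw sum = 13.
Each reversal replaces raw with 6 − raw, changing the total by 6 − 2·raw per item.
Total = 52 + 5·6 − 2·13 = 52 + 30 − 26 = 56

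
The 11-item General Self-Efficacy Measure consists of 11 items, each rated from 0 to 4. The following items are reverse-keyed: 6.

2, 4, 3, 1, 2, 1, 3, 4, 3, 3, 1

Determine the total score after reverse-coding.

29

Reversing item 6 with 4 − raw:
Total = 2 + 4 + 3 + 1 + 2 + (4−1) + 3 + 4 + 3 + 3 + 1
      = 2 + 4 + 3 + 1 + 2 + 3 + 3 + 4 + 3 + 3 + 1 = 29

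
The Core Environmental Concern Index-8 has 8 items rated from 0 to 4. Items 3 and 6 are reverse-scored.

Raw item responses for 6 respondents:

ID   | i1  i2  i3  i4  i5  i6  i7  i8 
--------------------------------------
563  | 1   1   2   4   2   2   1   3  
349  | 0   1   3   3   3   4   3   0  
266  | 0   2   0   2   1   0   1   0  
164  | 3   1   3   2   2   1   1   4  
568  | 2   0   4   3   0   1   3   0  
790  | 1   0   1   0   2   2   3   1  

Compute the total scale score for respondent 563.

16

Respondent 563 raw: 1, 1, 2, 4, 2, 2, 1, 3.
Reverse-coded (on a 0–4 scale, reversed = 4 − raw):
  item 1: 1
  item 2: 1
  item 3: 4 − 2 = 2
  item 4: 4
  item 5: 2
  item 6: 4 − 2 = 2
  item 7: 1
  item 8: 3
Sum = 1 + 1 + 2 + 4 + 2 + 2 + 1 + 3 = 16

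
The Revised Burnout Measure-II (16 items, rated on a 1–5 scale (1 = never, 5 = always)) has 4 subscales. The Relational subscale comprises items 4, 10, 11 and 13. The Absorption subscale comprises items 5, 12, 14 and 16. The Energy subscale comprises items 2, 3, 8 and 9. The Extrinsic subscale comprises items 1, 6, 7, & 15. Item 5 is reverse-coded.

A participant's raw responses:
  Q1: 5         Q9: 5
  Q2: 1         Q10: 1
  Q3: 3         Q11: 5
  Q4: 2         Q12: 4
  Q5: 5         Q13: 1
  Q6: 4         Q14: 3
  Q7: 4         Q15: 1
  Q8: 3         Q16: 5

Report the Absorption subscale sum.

13

Absorption items: 5, 12, 14, 16.
Of these, item 5 is reverse-coded; reverse-coded value = 6 − response.
  item 5: 6 − 5 = 1
  item 12: 4
  item 14: 3
  item 16: 5
Sum = 1 + 4 + 3 + 5 = 13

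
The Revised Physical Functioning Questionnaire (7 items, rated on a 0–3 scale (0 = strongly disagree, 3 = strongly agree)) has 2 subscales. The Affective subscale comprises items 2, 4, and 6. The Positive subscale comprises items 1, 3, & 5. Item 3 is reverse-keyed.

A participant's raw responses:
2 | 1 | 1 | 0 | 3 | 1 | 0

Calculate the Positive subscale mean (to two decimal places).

2.33

Positive items: 1, 3, 5.
Of these, item 3 is reverse-keyed; reverse-coded value = 3 − response.
  item 1: 2
  item 3: 3 − 1 = 2
  item 5: 3
Sum = 2 + 2 + 3 = 7
Mean = 7 / 3 = 2.33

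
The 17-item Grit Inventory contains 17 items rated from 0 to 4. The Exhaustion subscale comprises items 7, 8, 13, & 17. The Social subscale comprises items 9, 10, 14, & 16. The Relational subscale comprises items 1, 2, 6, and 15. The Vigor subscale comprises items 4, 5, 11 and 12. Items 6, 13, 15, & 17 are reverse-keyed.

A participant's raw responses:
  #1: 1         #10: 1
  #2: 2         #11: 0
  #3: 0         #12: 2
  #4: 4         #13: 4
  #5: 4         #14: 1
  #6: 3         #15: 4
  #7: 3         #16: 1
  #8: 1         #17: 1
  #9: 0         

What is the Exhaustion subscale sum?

Exhaustion items: 7, 8, 13, 17.
Of these, items 13 and 17 are reverse-keyed; reverse-coded value = 4 − response.
  item 7: 3
  item 8: 1
  item 13: 4 − 4 = 0
  item 17: 4 − 1 = 3
Sum = 3 + 1 + 0 + 3 = 7

7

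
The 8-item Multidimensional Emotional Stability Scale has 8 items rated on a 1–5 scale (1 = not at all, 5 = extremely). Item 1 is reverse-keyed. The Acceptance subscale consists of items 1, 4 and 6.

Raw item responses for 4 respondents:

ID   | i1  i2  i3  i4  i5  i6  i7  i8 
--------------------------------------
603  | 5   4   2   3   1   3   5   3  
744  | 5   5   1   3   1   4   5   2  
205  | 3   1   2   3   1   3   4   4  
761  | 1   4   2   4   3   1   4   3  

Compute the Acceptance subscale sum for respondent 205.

Respondent 205 raw: 3, 1, 2, 3, 1, 3, 4, 4.
Acceptance items: 1, 4, 6.
Reverse-coded (reversed = (1+5) − raw = 6 − raw):
  item 1: 6 − 3 = 3
  item 4: 3
  item 6: 3
Sum = 3 + 3 + 3 = 9

9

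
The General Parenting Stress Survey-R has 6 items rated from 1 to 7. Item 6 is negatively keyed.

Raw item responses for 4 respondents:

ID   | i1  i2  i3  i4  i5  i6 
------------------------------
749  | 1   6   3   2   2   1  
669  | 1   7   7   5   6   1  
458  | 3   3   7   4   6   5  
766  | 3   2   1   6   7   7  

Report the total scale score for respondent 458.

Respondent 458 raw: 3, 3, 7, 4, 6, 5.
Reverse-coded (reverse-coded value = 8 − response):
  item 1: 3
  item 2: 3
  item 3: 7
  item 4: 4
  item 5: 6
  item 6: 8 − 5 = 3
Sum = 3 + 3 + 7 + 4 + 6 + 3 = 26

26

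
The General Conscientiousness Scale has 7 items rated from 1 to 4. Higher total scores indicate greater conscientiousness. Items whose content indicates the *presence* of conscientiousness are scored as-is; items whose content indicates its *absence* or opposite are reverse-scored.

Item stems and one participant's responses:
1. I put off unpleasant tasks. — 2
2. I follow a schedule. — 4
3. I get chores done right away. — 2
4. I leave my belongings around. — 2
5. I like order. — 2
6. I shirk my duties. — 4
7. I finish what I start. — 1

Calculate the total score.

16

Items 1, 4, 6 describe the absence/opposite of conscientiousness → reverse-score.
on a 1–4 scale, reversed = 5 − raw.
  item 1: 5 − 2 = 3
  item 2: 4
  item 3: 2
  item 4: 5 − 2 = 3
  item 5: 2
  item 6: 5 − 4 = 1
  item 7: 1
Total = 3 + 4 + 2 + 3 + 2 + 1 + 1 = 16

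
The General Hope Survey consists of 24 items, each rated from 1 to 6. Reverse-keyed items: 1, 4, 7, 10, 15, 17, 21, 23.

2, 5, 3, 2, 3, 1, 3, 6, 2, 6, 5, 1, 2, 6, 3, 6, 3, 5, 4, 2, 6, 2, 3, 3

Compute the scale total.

84

Raw sum = 84. Reverse-keyed items: 1, 4, 7, 10, 15, 17, 21, 23; their raw sum = 28.
Each reversal replaces raw with 7 − raw, changing the total by 7 − 2·raw per item.
Total = 84 + 8·7 − 2·28 = 84 + 56 − 56 = 84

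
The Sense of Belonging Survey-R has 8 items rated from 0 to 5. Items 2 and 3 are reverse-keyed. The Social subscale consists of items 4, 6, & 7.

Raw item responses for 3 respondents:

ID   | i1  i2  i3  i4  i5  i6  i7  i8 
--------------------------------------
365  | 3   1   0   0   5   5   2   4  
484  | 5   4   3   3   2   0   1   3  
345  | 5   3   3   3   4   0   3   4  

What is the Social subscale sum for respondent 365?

7

Respondent 365 raw: 3, 1, 0, 0, 5, 5, 2, 4.
Social items: 4, 6, 7.
Reverse-coded (reverse-coded value = 5 − response):
  item 4: 0
  item 6: 5
  item 7: 2
Sum = 0 + 5 + 2 = 7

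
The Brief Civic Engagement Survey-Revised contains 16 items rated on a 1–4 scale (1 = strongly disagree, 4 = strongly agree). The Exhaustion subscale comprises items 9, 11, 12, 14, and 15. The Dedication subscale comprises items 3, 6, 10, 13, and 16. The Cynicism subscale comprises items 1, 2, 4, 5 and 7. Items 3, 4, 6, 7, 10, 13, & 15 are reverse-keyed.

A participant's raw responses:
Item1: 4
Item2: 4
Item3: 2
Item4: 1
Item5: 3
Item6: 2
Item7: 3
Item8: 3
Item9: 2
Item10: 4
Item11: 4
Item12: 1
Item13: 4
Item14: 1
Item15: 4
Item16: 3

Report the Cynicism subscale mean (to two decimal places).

3.40

Cynicism items: 1, 2, 4, 5, 7.
Of these, items 4 and 7 are reverse-keyed; reversed = (1+4) − raw = 5 − raw.
  item 1: 4
  item 2: 4
  item 4: 5 − 1 = 4
  item 5: 3
  item 7: 5 − 3 = 2
Sum = 4 + 4 + 4 + 3 + 2 = 17
Mean = 17 / 5 = 3.40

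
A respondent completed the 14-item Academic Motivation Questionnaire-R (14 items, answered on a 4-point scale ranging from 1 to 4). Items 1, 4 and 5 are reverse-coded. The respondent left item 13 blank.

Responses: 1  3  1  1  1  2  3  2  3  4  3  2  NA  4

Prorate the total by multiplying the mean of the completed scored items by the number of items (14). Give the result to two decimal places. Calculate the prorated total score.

42.00

Reverse-coded (reverse-coded value = 5 − response):
  item 1: 5 − 1 = 4
  item 4: 5 − 1 = 4
  item 5: 5 − 1 = 4
Completed scored items (13 of 14): 4, 3, 1, 4, 4, 2, 3, 2, 3, 4, 3, 2, 4; sum = 39.
Person mean = 39 / 13 ≈ 3.0000
Prorated total = (39 / 13) × 14 = 42.00 (to 2 dp)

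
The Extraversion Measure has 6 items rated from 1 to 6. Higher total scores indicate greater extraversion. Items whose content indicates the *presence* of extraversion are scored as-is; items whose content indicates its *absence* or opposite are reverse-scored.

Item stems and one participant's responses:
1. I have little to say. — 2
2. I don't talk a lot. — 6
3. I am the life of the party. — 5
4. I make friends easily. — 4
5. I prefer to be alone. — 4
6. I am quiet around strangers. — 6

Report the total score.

19

Items 1, 2, 5, 6 describe the absence/opposite of extraversion → reverse-score.
reversed = (1+6) − raw = 7 − raw.
  item 1: 7 − 2 = 5
  item 2: 7 − 6 = 1
  item 3: 5
  item 4: 4
  item 5: 7 − 4 = 3
  item 6: 7 − 6 = 1
Total = 5 + 1 + 5 + 4 + 3 + 1 = 19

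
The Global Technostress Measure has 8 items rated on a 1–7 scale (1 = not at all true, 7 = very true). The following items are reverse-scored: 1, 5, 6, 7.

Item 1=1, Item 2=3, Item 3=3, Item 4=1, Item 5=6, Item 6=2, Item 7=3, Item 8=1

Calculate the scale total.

28

Reverse-coded items (reversed = (1+7) − raw = 8 − raw):
  item 1: 8 − 1 = 7
  item 5: 8 − 6 = 2
  item 6: 8 − 2 = 6
  item 7: 8 − 3 = 5
After reverse-coding: 7, 3, 3, 1, 2, 6, 5, 1
Total = 7 + 3 + 3 + 1 + 2 + 6 + 5 + 1 = 28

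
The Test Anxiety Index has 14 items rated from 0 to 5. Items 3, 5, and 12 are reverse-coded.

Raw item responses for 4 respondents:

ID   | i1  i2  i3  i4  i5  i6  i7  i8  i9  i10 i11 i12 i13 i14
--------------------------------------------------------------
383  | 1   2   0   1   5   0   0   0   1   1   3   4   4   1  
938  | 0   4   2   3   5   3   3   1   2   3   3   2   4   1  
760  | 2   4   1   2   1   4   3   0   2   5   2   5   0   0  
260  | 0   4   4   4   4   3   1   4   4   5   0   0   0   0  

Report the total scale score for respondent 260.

Respondent 260 raw: 0, 4, 4, 4, 4, 3, 1, 4, 4, 5, 0, 0, 0, 0.
Reverse-coded (reversed = (0+5) − raw = 5 − raw):
  item 1: 0
  item 2: 4
  item 3: 5 − 4 = 1
  item 4: 4
  item 5: 5 − 4 = 1
  item 6: 3
  item 7: 1
  item 8: 4
  item 9: 4
  item 10: 5
  item 11: 0
  item 12: 5 − 0 = 5
  item 13: 0
  item 14: 0
Sum = 0 + 4 + 1 + 4 + 1 + 3 + 1 + 4 + 4 + 5 + 0 + 5 + 0 + 0 = 32

32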